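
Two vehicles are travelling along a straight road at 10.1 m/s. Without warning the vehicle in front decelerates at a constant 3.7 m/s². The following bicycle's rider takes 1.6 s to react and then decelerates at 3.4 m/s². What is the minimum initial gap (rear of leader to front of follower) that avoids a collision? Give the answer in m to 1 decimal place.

Leader travels v²/(2a_L) = 102.010 / 7.400 = 13.785 m before stopping.
Follower covers v·t_r = 10.1000 × 1.6 = 16.160 m while reacting, then v²/(2a_F) = 102.010 / 6.800 = 15.001 m while braking, for a total of 16.160 + 15.001 = 31.161 m.
Since a_F ≤ a_L and the follower starts braking later, the follower is never slower than the leader, so the closest approach is when both have stopped.
Minimum gap = 31.161 − 13.785 = 17.376 m.

Minimum gap ≈ 17.4 m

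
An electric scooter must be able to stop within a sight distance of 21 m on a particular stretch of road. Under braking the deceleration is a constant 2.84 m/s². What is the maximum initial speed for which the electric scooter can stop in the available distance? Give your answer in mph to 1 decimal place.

Maximum speed ≈ 24.4 mph

v²/(2a) = d ⇒ v = √(2 × 2.840 × 21) = √119.28 = 10.9215 m/s.
10.9215 m/s ÷ 0.44704 = 24.431 mph.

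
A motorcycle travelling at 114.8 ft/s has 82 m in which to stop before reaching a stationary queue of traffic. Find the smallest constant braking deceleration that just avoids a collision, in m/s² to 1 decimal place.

114.8 ft/s × 0.3048 = 34.9910 m/s.
v² = 2a·d ⇒ a = v²/(2d) = 34.9910² / (2 × 82.000) = 1224.370 / 164.000 = 7.4657 m/s².

Required deceleration ≈ 7.5 m/s²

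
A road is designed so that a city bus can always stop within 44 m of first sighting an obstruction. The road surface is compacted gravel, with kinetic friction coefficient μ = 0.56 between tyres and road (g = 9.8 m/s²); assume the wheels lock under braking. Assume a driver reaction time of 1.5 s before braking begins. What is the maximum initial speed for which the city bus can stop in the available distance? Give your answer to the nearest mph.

Maximum speed ≈ 34 mph

a = μg = 0.56 × 9.8 = 5.488 m/s².
Stopping distance: v·t_r + v²/(2a) = 44 with t_r = 1.5 s and a = 5.488 m/s².
So v² + 16.464 v − 482.94 = 0.
Positive root: v = −a·t_r + √((a·t_r)² + 2a·d) = −8.232 + √(67.766 + 482.94) = 15.2351 m/s.
15.2351 m/s ÷ 0.44704 = 34.080 mph.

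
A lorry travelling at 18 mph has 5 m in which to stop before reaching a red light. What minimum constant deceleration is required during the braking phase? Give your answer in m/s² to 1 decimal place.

Required deceleration ≈ 6.5 m/s²

18 mph × 0.44704 = 8.0467 m/s.
v² = 2a·d ⇒ a = v²/(2d) = 8.0467² / (2 × 5.000) = 64.749 / 10.000 = 6.4749 m/s².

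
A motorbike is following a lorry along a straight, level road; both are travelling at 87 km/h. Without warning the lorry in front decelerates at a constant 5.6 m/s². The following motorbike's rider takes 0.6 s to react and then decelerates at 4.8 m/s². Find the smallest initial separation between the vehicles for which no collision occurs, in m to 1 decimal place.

Minimum gap ≈ 23.2 m

87 km/h ÷ 3.6 = 24.1667 m/s.
Leader travels v²/(2a_L) = 584.029 / 11.200 = 52.145 m before stopping.
Follower covers v·t_r = 24.1667 × 0.6 = 14.500 m while reacting, then v²/(2a_F) = 584.029 / 9.600 = 60.836 m while braking, for a total of 14.500 + 60.836 = 75.336 m.
Since a_F ≤ a_L and the follower starts braking later, the follower is never slower than the leader, so the closest approach is when both have stopped.
Minimum gap = 75.336 − 52.145 = 23.191 m.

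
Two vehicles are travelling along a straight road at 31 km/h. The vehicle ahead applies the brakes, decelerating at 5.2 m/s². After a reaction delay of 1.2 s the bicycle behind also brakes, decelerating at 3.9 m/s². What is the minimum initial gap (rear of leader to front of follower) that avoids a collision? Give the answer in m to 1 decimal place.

31 km/h ÷ 3.6 = 8.6111 m/s.
Leader travels v²/(2a_L) = 74.151 / 10.400 = 7.130 m before stopping.
Follower covers v·t_r = 8.6111 × 1.2 = 10.333 m while reacting, then v²/(2a_F) = 74.151 / 7.800 = 9.507 m while braking, for a total of 10.333 + 9.507 = 19.840 m.
Since a_F ≤ a_L and the follower starts braking later, the follower is never slower than the leader, so the closest approach is when both have stopped.
Minimum gap = 19.840 − 7.130 = 12.710 m.

Minimum gap ≈ 12.7 m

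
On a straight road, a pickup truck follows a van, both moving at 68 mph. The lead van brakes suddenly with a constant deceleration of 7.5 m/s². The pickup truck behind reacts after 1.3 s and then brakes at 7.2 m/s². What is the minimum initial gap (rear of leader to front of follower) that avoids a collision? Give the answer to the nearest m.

Minimum gap ≈ 42 m

68 mph × 0.44704 = 30.3987 m/s.
Leader travels v²/(2a_L) = 924.081 / 15.000 = 61.605 m before stopping.
Follower covers v·t_r = 30.3987 × 1.3 = 39.518 m while reacting, then v²/(2a_F) = 924.081 / 14.400 = 64.172 m while braking, for a total of 39.518 + 64.172 = 103.690 m.
Since a_F ≤ a_L and the follower starts braking later, the follower is never slower than the leader, so the closest approach is when both have stopped.
Minimum gap = 103.690 − 61.605 = 42.085 m.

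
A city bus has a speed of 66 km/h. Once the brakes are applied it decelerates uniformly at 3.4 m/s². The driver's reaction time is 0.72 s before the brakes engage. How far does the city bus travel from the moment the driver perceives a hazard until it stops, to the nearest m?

66 km/h ÷ 3.6 = 18.3333 m/s.
Reaction distance = v·t_r = 18.3333 × 0.72 = 13.200 m.
Braking distance = v²/(2a) = 18.3333² / (2 × 3.400) = 336.110 / 6.800 = 49.428 m.
Total = 13.200 + 49.428 = 62.628 m.

Total stopping distance ≈ 63 m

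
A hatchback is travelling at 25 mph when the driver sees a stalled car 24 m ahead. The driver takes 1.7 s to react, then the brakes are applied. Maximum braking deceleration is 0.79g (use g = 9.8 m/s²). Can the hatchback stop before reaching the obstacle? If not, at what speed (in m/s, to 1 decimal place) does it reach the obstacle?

25 mph × 0.44704 = 11.1760 m/s.
a = 0.79 × 9.8 = 7.742 m/s².
Reaction distance = 11.1760 × 1.7 = 18.999 m.
Braking distance needed to stop: v²/(2a) = 124.903 / 15.484 = 8.067 m, so total needed = 18.999 + 8.067 = 27.066 m > 24 m — it cannot stop.
Distance remaining when braking begins: 24 − 18.999 = 5.001 m.
v² = v₀² − 2a·d = 124.903 − 2 × 7.742 × 5.001 = 47.468 m²/s².
v = √47.468 = 6.890 m/s.

No — it strikes the obstacle at 6.9 m/s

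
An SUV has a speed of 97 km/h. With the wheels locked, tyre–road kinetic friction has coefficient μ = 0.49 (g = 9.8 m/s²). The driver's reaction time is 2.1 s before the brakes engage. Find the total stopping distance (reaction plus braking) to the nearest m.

97 km/h ÷ 3.6 = 26.9444 m/s.
a = μg = 0.49 × 9.8 = 4.802 m/s².
Reaction distance = v·t_r = 26.9444 × 2.1 = 56.583 m.
Braking distance = v²/(2a) = 26.9444² / (2 × 4.802) = 726.001 / 9.604 = 75.594 m.
Total = 56.583 + 75.594 = 132.177 m.

Total stopping distance ≈ 132 m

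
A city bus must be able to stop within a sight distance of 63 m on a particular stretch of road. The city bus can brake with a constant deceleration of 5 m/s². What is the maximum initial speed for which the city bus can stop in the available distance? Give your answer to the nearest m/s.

Maximum speed ≈ 25 m/s

v²/(2a) = d ⇒ v = √(2 × 5.000 × 63) = √630.00 = 25.0998 m/s.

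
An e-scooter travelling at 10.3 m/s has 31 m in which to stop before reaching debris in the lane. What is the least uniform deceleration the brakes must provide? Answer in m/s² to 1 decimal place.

Required deceleration ≈ 1.7 m/s²

v² = 2a·d ⇒ a = v²/(2d) = 10.3000² / (2 × 31.000) = 106.090 / 62.000 = 1.7111 m/s².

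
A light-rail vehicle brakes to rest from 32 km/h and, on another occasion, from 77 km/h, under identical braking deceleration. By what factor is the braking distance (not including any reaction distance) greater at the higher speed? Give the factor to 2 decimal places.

Braking distance d = v²/(2a), so with a fixed, d ∝ v².
Factor = (77/32)² = 2.4062² = 5.7898.

Factor ≈ 5.79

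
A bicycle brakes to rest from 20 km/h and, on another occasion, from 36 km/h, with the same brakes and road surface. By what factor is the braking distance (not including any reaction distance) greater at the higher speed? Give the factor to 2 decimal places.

Factor ≈ 3.24

Braking distance d = v²/(2a), so with a fixed, d ∝ v².
Factor = (36/20)² = 1.8000² = 3.2400.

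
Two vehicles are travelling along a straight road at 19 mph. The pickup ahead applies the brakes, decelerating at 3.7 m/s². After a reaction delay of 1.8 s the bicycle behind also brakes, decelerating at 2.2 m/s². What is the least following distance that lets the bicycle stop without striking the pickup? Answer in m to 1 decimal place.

Minimum gap ≈ 21.9 m

19 mph × 0.44704 = 8.4938 m/s.
Leader travels v²/(2a_L) = 72.145 / 7.400 = 9.749 m before stopping.
Follower covers v·t_r = 8.4938 × 1.8 = 15.289 m while reacting, then v²/(2a_F) = 72.145 / 4.400 = 16.397 m while braking, for a total of 15.289 + 16.397 = 31.686 m.
Since a_F ≤ a_L and the follower starts braking later, the follower is never slower than the leader, so the closest approach is when both have stopped.
Minimum gap = 31.686 − 9.749 = 21.937 m.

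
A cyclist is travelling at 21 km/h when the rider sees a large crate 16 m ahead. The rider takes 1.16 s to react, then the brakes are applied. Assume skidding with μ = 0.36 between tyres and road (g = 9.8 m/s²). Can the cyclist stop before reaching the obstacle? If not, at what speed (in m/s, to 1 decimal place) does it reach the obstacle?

21 km/h ÷ 3.6 = 5.8333 m/s.
a = μg = 0.36 × 9.8 = 3.528 m/s².
Reaction distance = 5.8333 × 1.16 = 6.767 m.
Braking distance = v²/(2a) = 34.027 / 7.056 = 4.822 m.
Total stopping distance = 6.767 + 4.822 = 11.589 m, vs 16 m available — it stops with 16 − 11.589 = 4.411 m to spare.

Yes — it stops about 4.4 m short of the obstacle, so it never reaches it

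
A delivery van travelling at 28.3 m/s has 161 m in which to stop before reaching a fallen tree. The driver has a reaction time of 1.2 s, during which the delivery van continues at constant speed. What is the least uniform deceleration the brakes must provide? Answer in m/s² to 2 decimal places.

Distance covered during reaction = 28.3000 × 1.2 = 33.960 m.
Distance available for braking: 161 − 33.960 = 127.040 m.
v² = 2a·d ⇒ a = v²/(2d) = 28.3000² / (2 × 127.040) = 800.890 / 254.080 = 3.1521 m/s².

Required deceleration ≈ 3.15 m/s²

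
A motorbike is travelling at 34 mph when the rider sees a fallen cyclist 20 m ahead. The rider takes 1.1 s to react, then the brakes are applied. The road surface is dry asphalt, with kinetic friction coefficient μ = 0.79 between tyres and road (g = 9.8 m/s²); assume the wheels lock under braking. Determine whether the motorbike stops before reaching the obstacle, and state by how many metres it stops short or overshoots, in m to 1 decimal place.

34 mph × 0.44704 = 15.1994 m/s.
a = μg = 0.79 × 9.8 = 7.742 m/s².
Reaction distance = 15.1994 × 1.1 = 16.719 m.
Braking distance = v²/(2a) = 231.022 / 15.484 = 14.920 m.
Total stopping distance = 16.719 + 14.920 = 31.639 m, vs 20 m available — it cannot stop in time and overshoots by 31.639 − 20 = 11.639 m.

No — it overshoots by 11.6 m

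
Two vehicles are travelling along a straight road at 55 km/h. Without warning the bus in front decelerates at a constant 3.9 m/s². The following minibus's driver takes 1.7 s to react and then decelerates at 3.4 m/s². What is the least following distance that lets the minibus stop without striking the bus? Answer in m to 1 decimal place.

55 km/h ÷ 3.6 = 15.2778 m/s.
Leader travels v²/(2a_L) = 233.411 / 7.800 = 29.924 m before stopping.
Follower covers v·t_r = 15.2778 × 1.7 = 25.972 m while reacting, then v²/(2a_F) = 233.411 / 6.800 = 34.325 m while braking, for a total of 25.972 + 34.325 = 60.297 m.
Since a_F ≤ a_L and the follower starts braking later, the follower is never slower than the leader, so the closest approach is when both have stopped.
Minimum gap = 60.297 − 29.924 = 30.373 m.

Minimum gap ≈ 30.4 m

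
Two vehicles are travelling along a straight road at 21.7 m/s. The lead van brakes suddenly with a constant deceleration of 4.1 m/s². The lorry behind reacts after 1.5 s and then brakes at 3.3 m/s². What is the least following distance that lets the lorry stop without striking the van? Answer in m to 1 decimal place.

Leader travels v²/(2a_L) = 470.890 / 8.200 = 57.426 m before stopping.
Follower covers v·t_r = 21.7000 × 1.5 = 32.550 m while reacting, then v²/(2a_F) = 470.890 / 6.600 = 71.347 m while braking, for a total of 32.550 + 71.347 = 103.897 m.
Since a_F ≤ a_L and the follower starts braking later, the follower is never slower than the leader, so the closest approach is when both have stopped.
Minimum gap = 103.897 − 57.426 = 46.471 m.

Minimum gap ≈ 46.5 m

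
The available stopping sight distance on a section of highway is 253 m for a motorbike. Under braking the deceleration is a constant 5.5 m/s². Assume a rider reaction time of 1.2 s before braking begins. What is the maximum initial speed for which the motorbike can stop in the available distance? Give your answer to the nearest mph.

Stopping distance: v·t_r + v²/(2a) = 253 with t_r = 1.2 s and a = 5.500 m/s².
So v² + 13.200 v − 2783.00 = 0.
Positive root: v = −a·t_r + √((a·t_r)² + 2a·d) = −6.600 + √(43.560 + 2783.00) = 46.5654 m/s.
46.5654 m/s ÷ 0.44704 = 104.164 mph.

Maximum speed ≈ 104 mph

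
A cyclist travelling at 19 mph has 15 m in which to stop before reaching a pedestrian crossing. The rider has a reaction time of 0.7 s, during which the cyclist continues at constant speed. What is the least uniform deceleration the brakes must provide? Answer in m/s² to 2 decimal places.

19 mph × 0.44704 = 8.4938 m/s.
Distance covered during reaction = 8.4938 × 0.7 = 5.946 m.
Distance available for braking: 15 − 5.946 = 9.054 m.
v² = 2a·d ⇒ a = v²/(2d) = 8.4938² / (2 × 9.054) = 72.145 / 18.108 = 3.9842 m/s².

Required deceleration ≈ 3.98 m/s²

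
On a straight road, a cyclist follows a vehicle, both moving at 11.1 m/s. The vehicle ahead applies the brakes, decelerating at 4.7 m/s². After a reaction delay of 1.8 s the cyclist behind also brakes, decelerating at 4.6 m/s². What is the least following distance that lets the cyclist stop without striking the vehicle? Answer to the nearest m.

Minimum gap ≈ 20 m

Leader travels v²/(2a_L) = 123.210 / 9.400 = 13.107 m before stopping.
Follower covers v·t_r = 11.1000 × 1.8 = 19.980 m while reacting, then v²/(2a_F) = 123.210 / 9.200 = 13.392 m while braking, for a total of 19.980 + 13.392 = 33.372 m.
Since a_F ≤ a_L and the follower starts braking later, the follower is never slower than the leader, so the closest approach is when both have stopped.
Minimum gap = 33.372 − 13.107 = 20.265 m.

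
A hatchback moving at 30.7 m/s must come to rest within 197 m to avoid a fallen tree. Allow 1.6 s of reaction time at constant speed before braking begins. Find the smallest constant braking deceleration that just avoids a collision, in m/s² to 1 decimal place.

Required deceleration ≈ 3.2 m/s²

Distance covered during reaction = 30.7000 × 1.6 = 49.120 m.
Distance available for braking: 197 − 49.120 = 147.880 m.
v² = 2a·d ⇒ a = v²/(2d) = 30.7000² / (2 × 147.880) = 942.490 / 295.760 = 3.1867 m/s².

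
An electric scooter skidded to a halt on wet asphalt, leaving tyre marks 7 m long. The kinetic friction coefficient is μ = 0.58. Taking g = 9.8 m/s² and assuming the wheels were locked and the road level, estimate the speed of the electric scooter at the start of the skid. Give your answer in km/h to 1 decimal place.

Deceleration a = μg = 0.58 × 9.8 = 5.684 m/s².
v = √(2a·d) = √(2 × 5.684 × 7) = √79.576 = 8.9205 m/s.
= 8.9205 × 3.6 = 32.114 km/h.

Initial speed ≈ 32.1 km/h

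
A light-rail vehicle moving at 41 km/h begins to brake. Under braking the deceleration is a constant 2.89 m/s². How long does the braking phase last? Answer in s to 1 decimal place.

Braking time ≈ 3.9 s

41 km/h ÷ 3.6 = 11.3889 m/s.
Braking time = v/a = 11.3889 / 2.890 = 3.941 s.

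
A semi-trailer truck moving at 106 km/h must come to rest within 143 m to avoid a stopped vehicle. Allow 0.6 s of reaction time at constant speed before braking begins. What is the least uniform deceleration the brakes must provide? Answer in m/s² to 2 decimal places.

Required deceleration ≈ 3.46 m/s²

106 km/h ÷ 3.6 = 29.4444 m/s.
Distance covered during reaction = 29.4444 × 0.6 = 17.667 m.
Distance available for braking: 143 − 17.667 = 125.333 m.
v² = 2a·d ⇒ a = v²/(2d) = 29.4444² / (2 × 125.333) = 866.973 / 250.666 = 3.4587 m/s².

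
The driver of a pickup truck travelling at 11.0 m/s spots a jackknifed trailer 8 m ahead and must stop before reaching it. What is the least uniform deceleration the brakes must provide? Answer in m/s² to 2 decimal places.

Required deceleration ≈ 7.56 m/s²

v² = 2a·d ⇒ a = v²/(2d) = 11.0000² / (2 × 8.000) = 121.000 / 16.000 = 7.5625 m/s².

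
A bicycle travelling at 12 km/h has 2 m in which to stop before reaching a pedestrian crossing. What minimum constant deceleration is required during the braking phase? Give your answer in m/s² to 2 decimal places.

Required deceleration ≈ 2.78 m/s²

12 km/h ÷ 3.6 = 3.3333 m/s.
v² = 2a·d ⇒ a = v²/(2d) = 3.3333² / (2 × 2.000) = 11.111 / 4.000 = 2.7778 m/s².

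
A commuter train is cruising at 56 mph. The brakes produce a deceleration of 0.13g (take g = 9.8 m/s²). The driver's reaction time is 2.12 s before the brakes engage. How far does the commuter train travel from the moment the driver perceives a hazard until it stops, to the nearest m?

56 mph × 0.44704 = 25.0342 m/s.
a = 0.13 × 9.8 = 1.274 m/s².
Reaction distance = v·t_r = 25.0342 × 2.12 = 53.073 m.
Braking distance = v²/(2a) = 25.0342² / (2 × 1.274) = 626.711 / 2.548 = 245.962 m.
Total = 53.073 + 245.962 = 299.035 m.

Total stopping distance ≈ 299 m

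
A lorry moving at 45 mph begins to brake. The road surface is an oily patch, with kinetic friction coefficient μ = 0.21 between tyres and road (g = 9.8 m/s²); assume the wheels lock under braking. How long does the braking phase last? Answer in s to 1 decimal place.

45 mph × 0.44704 = 20.1168 m/s.
a = μg = 0.21 × 9.8 = 2.058 m/s².
Braking time = v/a = 20.1168 / 2.058 = 9.775 s.

Braking time ≈ 9.8 s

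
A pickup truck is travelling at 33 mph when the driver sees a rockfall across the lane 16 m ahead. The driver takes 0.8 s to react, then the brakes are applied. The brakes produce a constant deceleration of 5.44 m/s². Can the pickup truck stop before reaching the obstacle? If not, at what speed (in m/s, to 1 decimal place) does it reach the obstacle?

33 mph × 0.44704 = 14.7523 m/s.
Reaction distance = 14.7523 × 0.8 = 11.802 m.
Braking distance needed to stop: v²/(2a) = 217.630 / 10.880 = 20.003 m, so total needed = 11.802 + 20.003 = 31.805 m > 16 m — it cannot stop.
Distance remaining when braking begins: 16 − 11.802 = 4.198 m.
v² = v₀² − 2a·d = 217.630 − 2 × 5.440 × 4.198 = 171.956 m²/s².
v = √171.956 = 13.113 m/s.

No — it strikes the obstacle at 13.1 m/s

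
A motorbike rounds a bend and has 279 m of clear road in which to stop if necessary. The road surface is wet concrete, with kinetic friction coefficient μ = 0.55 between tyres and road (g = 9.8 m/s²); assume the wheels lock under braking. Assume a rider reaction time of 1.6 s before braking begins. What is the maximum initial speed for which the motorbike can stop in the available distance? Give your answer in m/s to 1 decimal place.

Maximum speed ≈ 46.9 m/s

a = μg = 0.55 × 9.8 = 5.390 m/s².
Stopping distance: v·t_r + v²/(2a) = 279 with t_r = 1.6 s and a = 5.390 m/s².
So v² + 17.248 v − 3007.62 = 0.
Positive root: v = −a·t_r + √((a·t_r)² + 2a·d) = −8.624 + √(74.373 + 3007.62) = 46.8917 m/s.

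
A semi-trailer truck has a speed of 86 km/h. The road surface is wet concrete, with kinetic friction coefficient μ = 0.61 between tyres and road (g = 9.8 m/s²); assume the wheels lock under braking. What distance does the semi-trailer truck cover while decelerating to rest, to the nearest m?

Braking distance ≈ 48 m

86 km/h ÷ 3.6 = 23.8889 m/s.
a = μg = 0.61 × 9.8 = 5.978 m/s².
Braking distance = v²/(2a) = 23.8889² / (2 × 5.978) = 570.680 / 11.956 = 47.732 m.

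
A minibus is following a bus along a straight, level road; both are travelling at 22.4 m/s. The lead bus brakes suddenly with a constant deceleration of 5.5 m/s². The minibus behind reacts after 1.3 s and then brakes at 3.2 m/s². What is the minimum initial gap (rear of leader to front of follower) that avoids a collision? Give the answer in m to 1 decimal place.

Minimum gap ≈ 61.9 m

Leader travels v²/(2a_L) = 501.760 / 11.000 = 45.615 m before stopping.
Follower covers v·t_r = 22.4000 × 1.3 = 29.120 m while reacting, then v²/(2a_F) = 501.760 / 6.400 = 78.400 m while braking, for a total of 29.120 + 78.400 = 107.520 m.
Since a_F ≤ a_L and the follower starts braking later, the follower is never slower than the leader, so the closest approach is when both have stopped.
Minimum gap = 107.520 − 45.615 = 61.905 m.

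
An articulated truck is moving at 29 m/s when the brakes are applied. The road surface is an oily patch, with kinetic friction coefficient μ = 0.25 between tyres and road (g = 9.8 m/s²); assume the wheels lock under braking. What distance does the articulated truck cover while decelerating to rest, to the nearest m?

Braking distance ≈ 172 m

a = μg = 0.25 × 9.8 = 2.450 m/s².
Braking distance = v²/(2a) = 29.0000² / (2 × 2.450) = 841.000 / 4.900 = 171.633 m.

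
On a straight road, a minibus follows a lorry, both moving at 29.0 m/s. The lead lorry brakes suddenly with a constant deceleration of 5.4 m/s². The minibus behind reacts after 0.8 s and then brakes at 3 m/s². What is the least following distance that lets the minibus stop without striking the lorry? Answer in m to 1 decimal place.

Leader travels v²/(2a_L) = 841.000 / 10.800 = 77.870 m before stopping.
Follower covers v·t_r = 29.0000 × 0.8 = 23.200 m while reacting, then v²/(2a_F) = 841.000 / 6.000 = 140.167 m while braking, for a total of 23.200 + 140.167 = 163.367 m.
Since a_F ≤ a_L and the follower starts braking later, the follower is never slower than the leader, so the closest approach is when both have stopped.
Minimum gap = 163.367 − 77.870 = 85.497 m.

Minimum gap ≈ 85.5 m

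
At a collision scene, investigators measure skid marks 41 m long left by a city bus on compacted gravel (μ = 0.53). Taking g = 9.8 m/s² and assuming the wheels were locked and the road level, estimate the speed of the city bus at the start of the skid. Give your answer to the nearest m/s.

Deceleration a = μg = 0.53 × 9.8 = 5.194 m/s².
v = √(2a·d) = √(2 × 5.194 × 41) = √425.908 = 20.6375 m/s.

Initial speed ≈ 21 m/s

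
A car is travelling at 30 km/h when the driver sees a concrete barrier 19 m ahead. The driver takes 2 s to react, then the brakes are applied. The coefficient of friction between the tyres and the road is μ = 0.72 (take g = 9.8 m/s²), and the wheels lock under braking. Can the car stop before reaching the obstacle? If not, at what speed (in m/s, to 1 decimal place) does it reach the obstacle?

No — it strikes the obstacle at 6.0 m/s

30 km/h ÷ 3.6 = 8.3333 m/s.
a = μg = 0.72 × 9.8 = 7.056 m/s².
Reaction distance = 8.3333 × 2 = 16.667 m.
Braking distance needed to stop: v²/(2a) = 69.444 / 14.112 = 4.921 m, so total needed = 16.667 + 4.921 = 21.588 m > 19 m — it cannot stop.
Distance remaining when braking begins: 19 − 16.667 = 2.333 m.
v² = v₀² − 2a·d = 69.444 − 2 × 7.056 × 2.333 = 36.521 m²/s².
v = √36.521 = 6.043 m/s.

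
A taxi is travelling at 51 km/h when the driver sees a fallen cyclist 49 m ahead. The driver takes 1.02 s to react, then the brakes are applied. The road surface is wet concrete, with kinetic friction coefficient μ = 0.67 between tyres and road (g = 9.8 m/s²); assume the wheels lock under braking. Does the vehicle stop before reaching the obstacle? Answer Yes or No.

51 km/h ÷ 3.6 = 14.1667 m/s.
a = μg = 0.67 × 9.8 = 6.566 m/s².
Reaction distance = 14.1667 × 1.02 = 14.450 m.
Braking distance = v²/(2a) = 200.695 / 13.132 = 15.283 m.
Total stopping distance = 14.450 + 15.283 = 29.733 m, vs 49 m available — it stops with 49 − 29.733 = 19.267 m to spare.

Yes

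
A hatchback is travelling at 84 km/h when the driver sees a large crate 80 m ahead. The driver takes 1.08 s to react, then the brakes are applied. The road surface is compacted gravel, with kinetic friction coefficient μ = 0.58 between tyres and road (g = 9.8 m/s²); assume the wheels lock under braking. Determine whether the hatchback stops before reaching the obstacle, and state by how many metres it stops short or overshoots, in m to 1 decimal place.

84 km/h ÷ 3.6 = 23.3333 m/s.
a = μg = 0.58 × 9.8 = 5.684 m/s².
Reaction distance = 23.3333 × 1.08 = 25.200 m.
Braking distance = v²/(2a) = 544.443 / 11.368 = 47.893 m.
Total stopping distance = 25.200 + 47.893 = 73.093 m, vs 80 m available — it stops with 80 − 73.093 = 6.907 m to spare.

Yes — it stops 6.9 m short of the obstacle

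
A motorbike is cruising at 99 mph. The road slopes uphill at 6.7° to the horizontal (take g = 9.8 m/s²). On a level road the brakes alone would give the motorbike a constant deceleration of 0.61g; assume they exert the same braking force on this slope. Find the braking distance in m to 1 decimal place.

99 mph × 0.44704 = 44.2570 m/s.
a = 0.61 × 9.8 = 5.978 m/s².
Gravity along the uphill slope adds to the braking deceleration: a_eff = 5.978 + 9.8·sin 6.7° = 5.978 + 1.143 = 7.121 m/s².
Braking distance = v²/(2a) = 44.2570² / (2 × 7.121) = 1958.682 / 14.242 = 137.529 m.

Braking distance ≈ 137.5 m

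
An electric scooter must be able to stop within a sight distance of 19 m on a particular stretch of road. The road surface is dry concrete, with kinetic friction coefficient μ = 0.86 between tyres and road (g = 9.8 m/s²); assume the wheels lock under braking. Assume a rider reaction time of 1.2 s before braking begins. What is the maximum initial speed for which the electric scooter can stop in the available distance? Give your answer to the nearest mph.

Maximum speed ≈ 23 mph

a = μg = 0.86 × 9.8 = 8.428 m/s².
Stopping distance: v·t_r + v²/(2a) = 19 with t_r = 1.2 s and a = 8.428 m/s².
So v² + 20.227 v − 320.26 = 0.
Positive root: v = −a·t_r + √((a·t_r)² + 2a·d) = −10.114 + √(102.293 + 320.26) = 10.4421 m/s.
10.4421 m/s ÷ 0.44704 = 23.358 mph.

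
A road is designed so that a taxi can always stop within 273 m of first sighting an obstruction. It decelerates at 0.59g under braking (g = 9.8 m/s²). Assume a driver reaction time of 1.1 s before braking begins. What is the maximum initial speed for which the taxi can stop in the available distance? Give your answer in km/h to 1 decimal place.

Maximum speed ≈ 180.7 km/h

a = 0.59 × 9.8 = 5.782 m/s².
Stopping distance: v·t_r + v²/(2a) = 273 with t_r = 1.1 s and a = 5.782 m/s².
So v² + 12.720 v − 3156.97 = 0.
Positive root: v = −a·t_r + √((a·t_r)² + 2a·d) = −6.360 + √(40.450 + 3156.97) = 50.1857 m/s.
50.1857 m/s × 3.6 = 180.669 km/h.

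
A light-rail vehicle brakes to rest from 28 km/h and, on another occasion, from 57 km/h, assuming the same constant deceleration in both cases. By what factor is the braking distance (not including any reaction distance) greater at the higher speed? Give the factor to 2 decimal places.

Braking distance d = v²/(2a), so with a fixed, d ∝ v².
Factor = (57/28)² = 2.0357² = 4.1441.

Factor ≈ 4.14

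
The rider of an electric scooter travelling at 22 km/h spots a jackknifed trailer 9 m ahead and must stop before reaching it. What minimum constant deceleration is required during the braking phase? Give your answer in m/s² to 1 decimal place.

Required deceleration ≈ 2.1 m/s²

22 km/h ÷ 3.6 = 6.1111 m/s.
v² = 2a·d ⇒ a = v²/(2d) = 6.1111² / (2 × 9.000) = 37.346 / 18.000 = 2.0748 m/s².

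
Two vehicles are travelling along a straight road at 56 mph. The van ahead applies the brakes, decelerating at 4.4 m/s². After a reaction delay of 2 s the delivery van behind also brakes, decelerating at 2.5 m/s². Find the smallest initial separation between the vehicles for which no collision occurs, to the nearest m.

56 mph × 0.44704 = 25.0342 m/s.
Leader travels v²/(2a_L) = 626.711 / 8.800 = 71.217 m before stopping.
Follower covers v·t_r = 25.0342 × 2 = 50.068 m while reacting, then v²/(2a_F) = 626.711 / 5.000 = 125.342 m while braking, for a total of 50.068 + 125.342 = 175.410 m.
Since a_F ≤ a_L and the follower starts braking later, the follower is never slower than the leader, so the closest approach is when both have stopped.
Minimum gap = 175.410 − 71.217 = 104.193 m.

Minimum gap ≈ 104 m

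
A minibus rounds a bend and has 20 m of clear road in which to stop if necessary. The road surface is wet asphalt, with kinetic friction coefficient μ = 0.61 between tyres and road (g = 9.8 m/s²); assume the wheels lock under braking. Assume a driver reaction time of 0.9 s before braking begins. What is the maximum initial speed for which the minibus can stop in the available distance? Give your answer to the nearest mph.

a = μg = 0.61 × 9.8 = 5.978 m/s².
Stopping distance: v·t_r + v²/(2a) = 20 with t_r = 0.9 s and a = 5.978 m/s².
So v² + 10.760 v − 239.12 = 0.
Positive root: v = −a·t_r + √((a·t_r)² + 2a·d) = −5.380 + √(28.944 + 239.12) = 10.9927 m/s.
10.9927 m/s ÷ 0.44704 = 24.590 mph.

Maximum speed ≈ 25 mph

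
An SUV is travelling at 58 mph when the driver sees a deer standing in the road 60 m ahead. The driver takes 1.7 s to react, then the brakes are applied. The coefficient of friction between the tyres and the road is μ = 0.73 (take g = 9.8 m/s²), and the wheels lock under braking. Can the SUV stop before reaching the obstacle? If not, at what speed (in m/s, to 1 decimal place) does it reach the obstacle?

58 mph × 0.44704 = 25.9283 m/s.
a = μg = 0.73 × 9.8 = 7.154 m/s².
Reaction distance = 25.9283 × 1.7 = 44.078 m.
Braking distance needed to stop: v²/(2a) = 672.277 / 14.308 = 46.986 m, so total needed = 44.078 + 46.986 = 91.064 m > 60 m — it cannot stop.
Distance remaining when braking begins: 60 − 44.078 = 15.922 m.
v² = v₀² − 2a·d = 672.277 − 2 × 7.154 × 15.922 = 444.465 m²/s².
v = √444.465 = 21.082 m/s.

No — it strikes the obstacle at 21.1 m/s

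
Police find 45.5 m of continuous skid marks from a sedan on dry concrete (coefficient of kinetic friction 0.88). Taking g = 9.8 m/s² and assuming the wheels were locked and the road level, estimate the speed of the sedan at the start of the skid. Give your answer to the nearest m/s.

Deceleration a = μg = 0.88 × 9.8 = 8.624 m/s².
v = √(2a·d) = √(2 × 8.624 × 45.5) = √784.784 = 28.0140 m/s.

Initial speed ≈ 28 m/s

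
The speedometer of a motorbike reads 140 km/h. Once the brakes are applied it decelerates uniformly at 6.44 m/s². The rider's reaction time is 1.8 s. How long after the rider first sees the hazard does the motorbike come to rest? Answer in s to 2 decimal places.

Total time ≈ 7.84 s

140 km/h ÷ 3.6 = 38.8889 m/s.
Braking time = v/a = 38.8889 / 6.440 = 6.039 s.
Total = 1.8 + 6.039 = 7.839 s.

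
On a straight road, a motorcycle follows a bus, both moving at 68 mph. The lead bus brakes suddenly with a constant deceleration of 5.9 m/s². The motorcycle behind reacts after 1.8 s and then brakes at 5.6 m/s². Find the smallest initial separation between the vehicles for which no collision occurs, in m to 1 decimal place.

68 mph × 0.44704 = 30.3987 m/s.
Leader travels v²/(2a_L) = 924.081 / 11.800 = 78.312 m before stopping.
Follower covers v·t_r = 30.3987 × 1.8 = 54.718 m while reacting, then v²/(2a_F) = 924.081 / 11.200 = 82.507 m while braking, for a total of 54.718 + 82.507 = 137.225 m.
Since a_F ≤ a_L and the follower starts braking later, the follower is never slower than the leader, so the closest approach is when both have stopped.
Minimum gap = 137.225 − 78.312 = 58.913 m.

Minimum gap ≈ 58.9 m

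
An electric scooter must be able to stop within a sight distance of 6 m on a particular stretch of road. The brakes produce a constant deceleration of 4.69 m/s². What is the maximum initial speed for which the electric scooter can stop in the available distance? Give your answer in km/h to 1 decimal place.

v²/(2a) = d ⇒ v = √(2 × 4.690 × 6) = √56.28 = 7.5020 m/s.
7.5020 m/s × 3.6 = 27.007 km/h.

Maximum speed ≈ 27.0 km/h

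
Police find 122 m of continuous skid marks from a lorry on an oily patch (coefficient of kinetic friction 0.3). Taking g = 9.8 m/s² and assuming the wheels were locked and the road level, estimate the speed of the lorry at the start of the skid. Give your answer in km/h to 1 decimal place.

Deceleration a = μg = 0.3 × 9.8 = 2.940 m/s².
v = √(2a·d) = √(2 × 2.940 × 122) = √717.360 = 26.7836 m/s.
= 26.7836 × 3.6 = 96.421 km/h.

Initial speed ≈ 96.4 km/h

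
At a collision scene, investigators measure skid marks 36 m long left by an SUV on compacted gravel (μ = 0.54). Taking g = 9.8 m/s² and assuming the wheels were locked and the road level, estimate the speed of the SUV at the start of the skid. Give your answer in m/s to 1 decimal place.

Deceleration a = μg = 0.54 × 9.8 = 5.292 m/s².
v = √(2a·d) = √(2 × 5.292 × 36) = √381.024 = 19.5198 m/s.

Initial speed ≈ 19.5 m/s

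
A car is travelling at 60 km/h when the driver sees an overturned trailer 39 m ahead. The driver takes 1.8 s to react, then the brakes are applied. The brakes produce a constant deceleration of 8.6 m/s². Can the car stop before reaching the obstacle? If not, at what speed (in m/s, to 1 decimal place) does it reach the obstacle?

60 km/h ÷ 3.6 = 16.6667 m/s.
Reaction distance = 16.6667 × 1.8 = 30.000 m.
Braking distance needed to stop: v²/(2a) = 277.779 / 17.200 = 16.150 m, so total needed = 30.000 + 16.150 = 46.150 m > 39 m — it cannot stop.
Distance remaining when braking begins: 39 − 30.000 = 9.000 m.
v² = v₀² − 2a·d = 277.779 − 2 × 8.600 × 9.000 = 122.979 m²/s².
v = √122.979 = 11.090 m/s.

No — it strikes the obstacle at 11.1 m/s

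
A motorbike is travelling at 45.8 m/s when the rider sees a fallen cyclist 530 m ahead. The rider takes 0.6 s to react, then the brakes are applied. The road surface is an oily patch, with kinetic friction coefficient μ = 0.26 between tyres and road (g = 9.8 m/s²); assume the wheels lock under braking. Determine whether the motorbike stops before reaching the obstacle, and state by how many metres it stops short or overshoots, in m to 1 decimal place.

Yes — it stops 90.9 m short of the obstacle

a = μg = 0.26 × 9.8 = 2.548 m/s².
Reaction distance = 45.8000 × 0.6 = 27.480 m.
Braking distance = v²/(2a) = 2097.640 / 5.096 = 411.625 m.
Total stopping distance = 27.480 + 411.625 = 439.105 m, vs 530 m available — it stops with 530 − 439.105 = 90.895 m to spare.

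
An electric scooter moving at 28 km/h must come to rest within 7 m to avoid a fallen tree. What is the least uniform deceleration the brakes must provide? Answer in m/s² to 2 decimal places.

28 km/h ÷ 3.6 = 7.7778 m/s.
v² = 2a·d ⇒ a = v²/(2d) = 7.7778² / (2 × 7.000) = 60.494 / 14.000 = 4.3210 m/s².

Required deceleration ≈ 4.32 m/s²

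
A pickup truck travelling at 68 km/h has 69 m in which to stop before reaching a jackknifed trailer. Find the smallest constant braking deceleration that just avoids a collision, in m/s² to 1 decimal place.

Required deceleration ≈ 2.6 m/s²

68 km/h ÷ 3.6 = 18.8889 m/s.
v² = 2a·d ⇒ a = v²/(2d) = 18.8889² / (2 × 69.000) = 356.791 / 138.000 = 2.5854 m/s².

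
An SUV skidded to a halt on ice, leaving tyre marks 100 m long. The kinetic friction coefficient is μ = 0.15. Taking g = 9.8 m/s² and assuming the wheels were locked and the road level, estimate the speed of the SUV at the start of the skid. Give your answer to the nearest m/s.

Initial speed ≈ 17 m/s

Deceleration a = μg = 0.15 × 9.8 = 1.470 m/s².
v = √(2a·d) = √(2 × 1.470 × 100) = √294.000 = 17.1464 m/s.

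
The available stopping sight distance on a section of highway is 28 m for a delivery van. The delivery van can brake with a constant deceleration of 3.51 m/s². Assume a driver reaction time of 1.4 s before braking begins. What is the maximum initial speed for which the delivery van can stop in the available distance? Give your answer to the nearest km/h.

Stopping distance: v·t_r + v²/(2a) = 28 with t_r = 1.4 s and a = 3.510 m/s².
So v² + 9.828 v − 196.56 = 0.
Positive root: v = −a·t_r + √((a·t_r)² + 2a·d) = −4.914 + √(24.147 + 196.56) = 9.9422 m/s.
9.9422 m/s × 3.6 = 35.792 km/h.

Maximum speed ≈ 36 km/h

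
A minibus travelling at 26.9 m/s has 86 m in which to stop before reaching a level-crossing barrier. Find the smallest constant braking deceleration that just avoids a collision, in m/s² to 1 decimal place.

v² = 2a·d ⇒ a = v²/(2d) = 26.9000² / (2 × 86.000) = 723.610 / 172.000 = 4.2070 m/s².

Required deceleration ≈ 4.2 m/s²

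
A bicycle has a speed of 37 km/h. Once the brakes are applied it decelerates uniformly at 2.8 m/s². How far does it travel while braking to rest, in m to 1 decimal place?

Braking distance ≈ 18.9 m

37 km/h ÷ 3.6 = 10.2778 m/s.
Braking distance = v²/(2a) = 10.2778² / (2 × 2.800) = 105.633 / 5.600 = 18.863 m.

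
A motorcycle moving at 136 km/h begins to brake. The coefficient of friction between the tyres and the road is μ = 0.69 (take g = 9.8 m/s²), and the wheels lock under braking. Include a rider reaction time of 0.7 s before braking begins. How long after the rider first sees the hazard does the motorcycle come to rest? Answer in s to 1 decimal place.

Total time ≈ 6.3 s

136 km/h ÷ 3.6 = 37.7778 m/s.
a = μg = 0.69 × 9.8 = 6.762 m/s².
Braking time = v/a = 37.7778 / 6.762 = 5.587 s.
Total = 0.7 + 5.587 = 6.287 s.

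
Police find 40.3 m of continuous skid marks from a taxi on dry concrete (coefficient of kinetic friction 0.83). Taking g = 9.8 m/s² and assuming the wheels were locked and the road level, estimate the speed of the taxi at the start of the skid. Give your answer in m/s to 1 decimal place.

Deceleration a = μg = 0.83 × 9.8 = 8.134 m/s².
v = √(2a·d) = √(2 × 8.134 × 40.3) = √655.600 = 25.6047 m/s.

Initial speed ≈ 25.6 m/s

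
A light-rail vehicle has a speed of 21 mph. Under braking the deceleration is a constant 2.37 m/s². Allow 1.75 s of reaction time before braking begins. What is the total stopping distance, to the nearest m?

21 mph × 0.44704 = 9.3878 m/s.
Reaction distance = v·t_r = 9.3878 × 1.75 = 16.429 m.
Braking distance = v²/(2a) = 9.3878² / (2 × 2.370) = 88.131 / 4.740 = 18.593 m.
Total = 16.429 + 18.593 = 35.022 m.

Total stopping distance ≈ 35 m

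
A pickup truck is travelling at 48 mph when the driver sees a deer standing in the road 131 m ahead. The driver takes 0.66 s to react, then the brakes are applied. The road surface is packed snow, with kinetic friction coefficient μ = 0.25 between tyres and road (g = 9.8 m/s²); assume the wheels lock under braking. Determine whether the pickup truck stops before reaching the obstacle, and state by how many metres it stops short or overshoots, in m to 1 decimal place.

Yes — it stops 22.9 m short of the obstacle

48 mph × 0.44704 = 21.4579 m/s.
a = μg = 0.25 × 9.8 = 2.450 m/s².
Reaction distance = 21.4579 × 0.66 = 14.162 m.
Braking distance = v²/(2a) = 460.441 / 4.900 = 93.968 m.
Total stopping distance = 14.162 + 93.968 = 108.130 m, vs 131 m available — it stops with 131 − 108.130 = 22.870 m to spare.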